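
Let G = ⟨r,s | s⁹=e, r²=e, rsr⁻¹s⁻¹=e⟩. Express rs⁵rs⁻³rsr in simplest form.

Multiply left to right, reducing at each step:
  r · s⁵ = rs⁵
  (rs⁵) · r = s⁵
  (s⁵) · s⁻³ = s²
  (s²) · r = rs²
  (rs²) · s = rs³
  (rs³) · r = s³

Answer: s³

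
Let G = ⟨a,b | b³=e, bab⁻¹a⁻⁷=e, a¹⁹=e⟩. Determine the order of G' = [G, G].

G' = [G, G] is generated by all commutators. The generator-pair commutators are: [a, b] = a¹³.
The subgroup they normally generate is {e, a, a², a³, a⁴, a⁵, a⁶, a⁷, a⁸, a⁹, a¹⁰, a¹¹, a¹², a¹³, a¹⁴, a¹⁵, a¹⁶, a¹⁷, a¹⁸}, of order 19.
Check: |G/G'| = 57/19 = 3 is the order of the abelianisation.

Answer: 19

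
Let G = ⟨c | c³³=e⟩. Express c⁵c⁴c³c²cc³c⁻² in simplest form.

Multiply left to right, reducing at each step:
  (c⁵) · c⁴ = c⁹
  (c⁹) · c³ = c¹²
  (c¹²) · c² = c¹⁴
  (c¹⁴) · c = c¹⁵
  (c¹⁵) · c³ = c¹⁸
  (c¹⁸) · c⁻² = c¹⁶

Answer: c¹⁶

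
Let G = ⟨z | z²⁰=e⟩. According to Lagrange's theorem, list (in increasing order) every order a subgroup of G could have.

|G| = 20 = 2² · 5. By Lagrange's theorem the order of any subgroup divides 20; the divisors of 20 are 1, 2, 4, 5, 10, 20.

Answer: 1, 2, 4, 5, 10, 20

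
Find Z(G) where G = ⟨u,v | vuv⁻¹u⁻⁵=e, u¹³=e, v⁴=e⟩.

An element z ∈ Z(G) iff z commutes with every generator.
For example e is central: e·u = u = u·e; e·v = v = v·e.
Whereas u ∉ Z(G) since u·v = uv ≠ u⁵v = v·u.
Checking each of the 52 elements this way gives Z(G) = {e}, of order 1.

Answer: {e}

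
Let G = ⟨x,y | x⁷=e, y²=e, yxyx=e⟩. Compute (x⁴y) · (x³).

Compute (x⁴y) · (x³) by multiplying left to right and reducing via the relations at each step:
  (x⁴y) · x³ = xy

Answer: xy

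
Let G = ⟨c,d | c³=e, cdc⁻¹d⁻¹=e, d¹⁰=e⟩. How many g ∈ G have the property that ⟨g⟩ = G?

G is cyclic of order 30. An element generates G iff its order is 30, and a cyclic group of order 30 has exactly φ(30) = 8 such elements.

Answer: 8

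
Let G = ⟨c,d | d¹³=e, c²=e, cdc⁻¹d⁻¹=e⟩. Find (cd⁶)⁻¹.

The order of (cd⁶) is 26 (smallest k with (cd⁶)ᵏ = e), so (cd⁶)⁻¹ = (cd⁶)²⁵ = cd⁷.
Check: (cd⁶) · (cd⁷) → (cd⁶) · c = d⁶;   (d⁶) · d⁷ = e, giving e as required.

Answer: cd⁷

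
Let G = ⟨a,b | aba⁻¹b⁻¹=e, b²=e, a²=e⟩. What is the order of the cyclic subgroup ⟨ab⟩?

|⟨ab⟩| equals the order of ab. Compute successive powers until reaching e:
  (ab)¹ = ab, (ab)² = e.
The smallest positive k with (ab)ᵏ = e is 2, so |⟨ab⟩| = 2.

Answer: 2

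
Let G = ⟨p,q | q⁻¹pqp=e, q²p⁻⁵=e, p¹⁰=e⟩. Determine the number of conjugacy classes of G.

The conjugacy classes (representative and size) are:
  [e] (size 1), [p] (size 2), [p⁸] (size 2), [p⁷] (size 2), [p⁴] (size 2), [p⁵] (size 1), [p⁴q] (size 5), [p²q⁻¹] (size 5).
Class equation: 1 + 2 + 2 + 2 + 2 + 1 + 5 + 5 = 20 = |G|. So G has 8 conjugacy classes.

Answer: 8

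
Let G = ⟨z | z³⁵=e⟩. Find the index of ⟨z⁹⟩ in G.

First find ord(z⁹) by computing successive powers:
  (z⁹)¹ = z⁹, (z⁹)² = z¹⁸, (z⁹)³ = z²⁷, (z⁹)⁴ = z, (z⁹)⁵ = z¹⁰, (z⁹)⁶ = z¹⁹, (z⁹)⁷ = z²⁸, (z⁹)⁸ = z², (z⁹)⁹ = z¹¹, (z⁹)¹⁰ = z²⁰, (z⁹)¹¹ = z²⁹, (z⁹)¹² = z³, (z⁹)¹³ = z¹², (z⁹)¹⁴ = z²¹, (z⁹)¹⁵ = z³⁰, (z⁹)¹⁶ = z⁴, (z⁹)¹⁷ = z¹³, (z⁹)¹⁸ = z²², (z⁹)¹⁹ = z³¹, (z⁹)²⁰ = z⁵, (z⁹)²¹ = z¹⁴, (z⁹)²² = z²³, (z⁹)²³ = z³², (z⁹)²⁴ = z⁶, (z⁹)²⁵ = z¹⁵, (z⁹)²⁶ = z²⁴, (z⁹)²⁷ = z³³, (z⁹)²⁸ = z⁷, (z⁹)²⁹ = z¹⁶, (z⁹)³⁰ = z²⁵, (z⁹)³¹ = z³⁴, (z⁹)³² = z⁸, (z⁹)³³ = z¹⁷, (z⁹)³⁴ = z²⁶, (z⁹)³⁵ = e.
So |⟨z⁹⟩| = ord(z⁹) = 35. With |G| = 35, by Lagrange [G : ⟨z⁹⟩] = 35/35 = 1.

Answer: 1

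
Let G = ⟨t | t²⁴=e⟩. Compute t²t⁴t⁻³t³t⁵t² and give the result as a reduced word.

Multiply left to right, reducing at each step:
  (t²) · t⁴ = t⁶
  (t⁶) · t⁻³ = t³
  (t³) · t³ = t⁶
  (t⁶) · t⁵ = t¹¹
  (t¹¹) · t² = t¹³

Answer: t¹³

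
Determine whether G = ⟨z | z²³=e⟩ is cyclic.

|G| = 23. The element z has order 23 (its powers give 23 distinct elements), so ⟨z⟩ = G and G is cyclic.

Answer: Yes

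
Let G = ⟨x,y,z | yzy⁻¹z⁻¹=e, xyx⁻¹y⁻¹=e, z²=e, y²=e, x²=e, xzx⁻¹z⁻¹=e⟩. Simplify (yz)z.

Compute (yz) · z by multiplying left to right and reducing via the relations at each step:
  (yz) · z = y

Answer: y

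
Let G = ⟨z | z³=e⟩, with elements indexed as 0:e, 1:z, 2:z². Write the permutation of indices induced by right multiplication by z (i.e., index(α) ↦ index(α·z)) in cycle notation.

(0 1 2)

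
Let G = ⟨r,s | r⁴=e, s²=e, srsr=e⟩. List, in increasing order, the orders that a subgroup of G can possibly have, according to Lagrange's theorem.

|G| = 8 = 2³. By Lagrange's theorem the order of any subgroup divides 8; the divisors of 8 are 1, 2, 4, 8.

Answer: 1, 2, 4, 8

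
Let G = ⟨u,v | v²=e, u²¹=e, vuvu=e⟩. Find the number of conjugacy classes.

The conjugacy classes (representative and size) are:
  [e] (size 1), [u²⁰] (size 2), [u²] (size 2), [u³] (size 2), [u¹⁷] (size 2), [u⁵] (size 2), [u⁶] (size 2), [u⁷] (size 2), [u⁸] (size 2), [u⁹] (size 2), [u¹⁰] (size 2), [v] (size 21).
Class equation: 1 + 2 + 2 + 2 + 2 + 2 + 2 + 2 + 2 + 2 + 2 + 21 = 42 = |G|. So G has 12 conjugacy classes.

Answer: 12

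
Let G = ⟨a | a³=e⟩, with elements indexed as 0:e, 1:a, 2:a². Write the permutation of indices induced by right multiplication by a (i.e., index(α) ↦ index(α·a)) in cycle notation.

(0 1 2)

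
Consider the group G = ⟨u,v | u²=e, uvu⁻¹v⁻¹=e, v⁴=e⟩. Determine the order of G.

Enumerate words in the generators, reducing via the relations: the distinct elements are
  {e, u, v, uv, v², v³, uv², uv³}.
No further products give new elements, so |G| = 8.

Answer: 8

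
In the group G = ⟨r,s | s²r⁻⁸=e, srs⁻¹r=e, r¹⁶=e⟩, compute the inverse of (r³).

The order of (r³) is 16 (smallest k with (r³)ᵏ = e), so (r³)⁻¹ = (r³)¹⁵ = r¹³.
Check: (r³) · (r¹³) → (r³) · r¹³ = e, giving e as required.

Answer: r¹³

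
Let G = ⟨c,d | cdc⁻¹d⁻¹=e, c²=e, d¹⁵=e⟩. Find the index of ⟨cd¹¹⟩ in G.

First find ord(cd¹¹) by computing successive powers:
  (cd¹¹)¹ = cd¹¹, (cd¹¹)² = d⁷, (cd¹¹)³ = cd³, (cd¹¹)⁴ = d¹⁴, (cd¹¹)⁵ = cd¹⁰, (cd¹¹)⁶ = d⁶, (cd¹¹)⁷ = cd², (cd¹¹)⁸ = d¹³, (cd¹¹)⁹ = cd⁹, (cd¹¹)¹⁰ = d⁵, (cd¹¹)¹¹ = cd, (cd¹¹)¹² = d¹², (cd¹¹)¹³ = cd⁸, (cd¹¹)¹⁴ = d⁴, (cd¹¹)¹⁵ = c, (cd¹¹)¹⁶ = d¹¹, (cd¹¹)¹⁷ = cd⁷, (cd¹¹)¹⁸ = d³, (cd¹¹)¹⁹ = cd¹⁴, (cd¹¹)²⁰ = d¹⁰, (cd¹¹)²¹ = cd⁶, (cd¹¹)²² = d², (cd¹¹)²³ = cd¹³, (cd¹¹)²⁴ = d⁹, (cd¹¹)²⁵ = cd⁵, (cd¹¹)²⁶ = d, (cd¹¹)²⁷ = cd¹², (cd¹¹)²⁸ = d⁸, (cd¹¹)²⁹ = cd⁴, (cd¹¹)³⁰ = e.
So |⟨cd¹¹⟩| = ord(cd¹¹) = 30. With |G| = 30, by Lagrange [G : ⟨cd¹¹⟩] = 30/30 = 1.

Answer: 1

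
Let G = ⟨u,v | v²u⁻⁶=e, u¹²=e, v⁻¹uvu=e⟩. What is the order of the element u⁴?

Compute successive powers until reaching e:
  (u⁴)¹ = u⁴, (u⁴)² = u⁸, (u⁴)³ = e.
The smallest positive k with (u⁴)ᵏ = e is 3.

Answer: 3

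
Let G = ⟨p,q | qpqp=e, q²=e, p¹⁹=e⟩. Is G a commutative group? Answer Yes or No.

p·q = pq but q·p = p¹⁸q, so p·q ≠ q·p and G is not abelian.

Answer: No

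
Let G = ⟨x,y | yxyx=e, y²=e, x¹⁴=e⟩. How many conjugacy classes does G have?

The conjugacy classes (representative and size) are:
  [e] (size 1), [x¹³] (size 2), [x²] (size 2), [x³] (size 2), [x¹⁰] (size 2), [x⁵] (size 2), [x⁸] (size 2), [x⁷] (size 1), [x⁶y] (size 7), [x⁹y] (size 7).
Class equation: 1 + 2 + 2 + 2 + 2 + 2 + 2 + 1 + 7 + 7 = 28 = |G|. So G has 10 conjugacy classes.

Answer: 10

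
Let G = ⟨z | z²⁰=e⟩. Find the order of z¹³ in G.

Compute successive powers until reaching e:
  (z¹³)¹ = z¹³, (z¹³)² = z⁶, (z¹³)³ = z¹⁹, (z¹³)⁴ = z¹², (z¹³)⁵ = z⁵, (z¹³)⁶ = z¹⁸, (z¹³)⁷ = z¹¹, (z¹³)⁸ = z⁴, (z¹³)⁹ = z¹⁷, (z¹³)¹⁰ = z¹⁰, (z¹³)¹¹ = z³, (z¹³)¹² = z¹⁶, (z¹³)¹³ = z⁹, (z¹³)¹⁴ = z², (z¹³)¹⁵ = z¹⁵, (z¹³)¹⁶ = z⁸, (z¹³)¹⁷ = z, (z¹³)¹⁸ = z¹⁴, (z¹³)¹⁹ = z⁷, (z¹³)²⁰ = e.
The smallest positive k with (z¹³)ᵏ = e is 20.

Answer: 20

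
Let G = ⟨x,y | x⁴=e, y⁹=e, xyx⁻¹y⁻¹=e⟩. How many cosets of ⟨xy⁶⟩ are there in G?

First find ord(xy⁶) by computing successive powers:
  (xy⁶)¹ = xy⁶, (xy⁶)² = x²y³, (xy⁶)³ = x³, (xy⁶)⁴ = y⁶, (xy⁶)⁵ = xy³, (xy⁶)⁶ = x², (xy⁶)⁷ = x³y⁶, (xy⁶)⁸ = y³, (xy⁶)⁹ = x, (xy⁶)¹⁰ = x²y⁶, (xy⁶)¹¹ = x³y³, (xy⁶)¹² = e.
So |⟨xy⁶⟩| = ord(xy⁶) = 12. With |G| = 36, by Lagrange [G : ⟨xy⁶⟩] = 36/12 = 3.

Answer: 3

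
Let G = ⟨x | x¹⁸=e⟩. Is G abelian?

G has a single generator, so G is cyclic and hence abelian.

Answer: Yes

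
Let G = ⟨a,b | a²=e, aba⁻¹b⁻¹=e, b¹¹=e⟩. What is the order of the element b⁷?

Compute successive powers until reaching e:
  (b⁷)¹ = b⁷, (b⁷)² = b³, (b⁷)³ = b¹⁰, (b⁷)⁴ = b⁶, (b⁷)⁵ = b², (b⁷)⁶ = b⁹, (b⁷)⁷ = b⁵, (b⁷)⁸ = b, (b⁷)⁹ = b⁸, (b⁷)¹⁰ = b⁴, (b⁷)¹¹ = e.
The smallest positive k with (b⁷)ᵏ = e is 11.

Answer: 11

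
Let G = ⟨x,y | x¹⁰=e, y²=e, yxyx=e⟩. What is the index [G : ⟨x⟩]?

First find ord(x) by computing successive powers:
  x¹ = x, x² = x², x³ = x³, x⁴ = x⁴, x⁵ = x⁵, x⁶ = x⁶, x⁷ = x⁷, x⁸ = x⁸, x⁹ = x⁹, x¹⁰ = e.
So |⟨x⟩| = ord(x) = 10. With |G| = 20, by Lagrange [G : ⟨x⟩] = 20/10 = 2.

Answer: 2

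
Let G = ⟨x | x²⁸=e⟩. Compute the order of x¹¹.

Compute successive powers until reaching e:
  (x¹¹)¹ = x¹¹, (x¹¹)² = x²², (x¹¹)³ = x⁵, (x¹¹)⁴ = x¹⁶, (x¹¹)⁵ = x²⁷, (x¹¹)⁶ = x¹⁰, (x¹¹)⁷ = x²¹, (x¹¹)⁸ = x⁴, (x¹¹)⁹ = x¹⁵, (x¹¹)¹⁰ = x²⁶, (x¹¹)¹¹ = x⁹, (x¹¹)¹² = x²⁰, (x¹¹)¹³ = x³, (x¹¹)¹⁴ = x¹⁴, (x¹¹)¹⁵ = x²⁵, (x¹¹)¹⁶ = x⁸, (x¹¹)¹⁷ = x¹⁹, (x¹¹)¹⁸ = x², (x¹¹)¹⁹ = x¹³, (x¹¹)²⁰ = x²⁴, (x¹¹)²¹ = x⁷, (x¹¹)²² = x¹⁸, (x¹¹)²³ = x, (x¹¹)²⁴ = x¹², (x¹¹)²⁵ = x²³, (x¹¹)²⁶ = x⁶, (x¹¹)²⁷ = x¹⁷, (x¹¹)²⁸ = e.
The smallest positive k with (x¹¹)ᵏ = e is 28.

Answer: 28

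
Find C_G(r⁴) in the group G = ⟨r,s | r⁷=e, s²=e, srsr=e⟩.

⟨r⁴⟩ ⊆ C_G(r⁴) since powers of r⁴ commute with r⁴; so |C_G(r⁴)| ≥ |⟨r⁴⟩| = 7.
By orbit–stabilizer, |C_G(r⁴)| = |G| / |conj. class of r⁴| = 14 / 2 = 7.
The 7 elements commuting with r⁴ are {e, r, r², r³, r⁴, r⁵, r⁶}.

Answer: {e, r, r², r³, r⁴, r⁵, r⁶}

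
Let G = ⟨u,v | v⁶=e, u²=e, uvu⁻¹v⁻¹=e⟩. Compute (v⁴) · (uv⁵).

Compute (v⁴) · (uv⁵) by multiplying left to right and reducing via the relations at each step:
  (v⁴) · u = uv⁴
  (uv⁴) · v⁵ = uv³

Answer: uv³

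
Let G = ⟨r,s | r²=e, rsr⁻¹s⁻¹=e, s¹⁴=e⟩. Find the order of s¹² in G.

Compute successive powers until reaching e:
  (s¹²)¹ = s¹², (s¹²)² = s¹⁰, (s¹²)³ = s⁸, (s¹²)⁴ = s⁶, (s¹²)⁵ = s⁴, (s¹²)⁶ = s², (s¹²)⁷ = e.
The smallest positive k with (s¹²)ᵏ = e is 7.

Answer: 7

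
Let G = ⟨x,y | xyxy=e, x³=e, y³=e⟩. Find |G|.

Enumerate words in the generators, reducing via the relations: the distinct elements are
  {e, x, y, xy, x², y², xy², x²y, yx², y²x, xy²x, x²y²}.
No further products give new elements, so |G| = 12.

Answer: 12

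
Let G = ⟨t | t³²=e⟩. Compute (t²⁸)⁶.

Compute successive powers of (t²⁸), reducing at each step:
  (t²⁸)²: (t²⁸) · t²⁸ = t²⁴
  (t²⁸)³: (t²⁴) · t²⁸ = t²⁰
  (t²⁸)⁴: (t²⁰) · t²⁸ = t¹⁶
  (t²⁸)⁵: (t¹⁶) · t²⁸ = t¹²
  (t²⁸)⁶: (t¹²) · t²⁸ = t⁸

Answer: t⁸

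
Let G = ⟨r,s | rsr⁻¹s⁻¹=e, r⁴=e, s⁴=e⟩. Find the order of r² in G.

Compute successive powers until reaching e:
  (r²)¹ = r², (r²)² = e.
The smallest positive k with (r²)ᵏ = e is 2.

Answer: 2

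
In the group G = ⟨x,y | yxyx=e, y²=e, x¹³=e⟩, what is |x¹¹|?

Compute successive powers until reaching e:
  (x¹¹)¹ = x¹¹, (x¹¹)² = x⁹, (x¹¹)³ = x⁷, (x¹¹)⁴ = x⁵, (x¹¹)⁵ = x³, (x¹¹)⁶ = x, (x¹¹)⁷ = x¹², (x¹¹)⁸ = x¹⁰, (x¹¹)⁹ = x⁸, (x¹¹)¹⁰ = x⁶, (x¹¹)¹¹ = x⁴, (x¹¹)¹² = x², (x¹¹)¹³ = e.
The smallest positive k with (x¹¹)ᵏ = e is 13.

Answer: 13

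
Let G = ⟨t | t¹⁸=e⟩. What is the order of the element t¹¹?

Compute successive powers until reaching e:
  (t¹¹)¹ = t¹¹, (t¹¹)² = t⁴, (t¹¹)³ = t¹⁵, (t¹¹)⁴ = t⁸, (t¹¹)⁵ = t, (t¹¹)⁶ = t¹², (t¹¹)⁷ = t⁵, (t¹¹)⁸ = t¹⁶, (t¹¹)⁹ = t⁹, (t¹¹)¹⁰ = t², (t¹¹)¹¹ = t¹³, (t¹¹)¹² = t⁶, (t¹¹)¹³ = t¹⁷, (t¹¹)¹⁴ = t¹⁰, (t¹¹)¹⁵ = t³, (t¹¹)¹⁶ = t¹⁴, (t¹¹)¹⁷ = t⁷, (t¹¹)¹⁸ = e.
The smallest positive k with (t¹¹)ᵏ = e is 18.

Answer: 18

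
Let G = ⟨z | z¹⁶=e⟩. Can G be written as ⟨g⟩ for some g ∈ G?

|G| = 16. The element z has order 16 (its powers give 16 distinct elements), so ⟨z⟩ = G and G is cyclic.

Answer: Yes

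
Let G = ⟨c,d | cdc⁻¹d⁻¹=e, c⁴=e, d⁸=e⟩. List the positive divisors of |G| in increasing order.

|G| = 32 = 2⁵. By Lagrange's theorem the order of any subgroup divides 32; the divisors of 32 are 1, 2, 4, 8, 16, 32.

Answer: 1, 2, 4, 8, 16, 32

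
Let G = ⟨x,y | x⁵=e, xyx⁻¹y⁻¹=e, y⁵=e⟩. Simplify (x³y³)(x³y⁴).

Compute (x³y³) · (x³y⁴) by multiplying left to right and reducing via the relations at each step:
  (x³y³) · x³ = xy³
  (xy³) · y⁴ = xy²

Answer: xy²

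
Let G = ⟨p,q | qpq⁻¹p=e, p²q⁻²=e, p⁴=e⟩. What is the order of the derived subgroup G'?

G' = [G, G] is generated by all commutators. The generator-pair commutators are: [p, q] = p².
The subgroup they normally generate is {e, p²}, of order 2.
Check: |G/G'| = 8/2 = 4 is the order of the abelianisation.

Answer: 2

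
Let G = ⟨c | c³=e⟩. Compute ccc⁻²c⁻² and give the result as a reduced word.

Multiply left to right, reducing at each step:
  c · c = c²
  (c²) · c⁻² = e
  e · c⁻² = c

Answer: c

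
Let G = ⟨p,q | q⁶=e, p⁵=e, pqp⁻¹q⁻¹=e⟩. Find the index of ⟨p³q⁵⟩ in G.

First find ord(p³q⁵) by computing successive powers:
  (p³q⁵)¹ = p³q⁵, (p³q⁵)² = pq⁴, (p³q⁵)³ = p⁴q³, (p³q⁵)⁴ = p²q², (p³q⁵)⁵ = q, (p³q⁵)⁶ = p³, (p³q⁵)⁷ = pq⁵, (p³q⁵)⁸ = p⁴q⁴, (p³q⁵)⁹ = p²q³, (p³q⁵)¹⁰ = q², (p³q⁵)¹¹ = p³q, (p³q⁵)¹² = p, (p³q⁵)¹³ = p⁴q⁵, (p³q⁵)¹⁴ = p²q⁴, (p³q⁵)¹⁵ = q³, (p³q⁵)¹⁶ = p³q², (p³q⁵)¹⁷ = pq, (p³q⁵)¹⁸ = p⁴, (p³q⁵)¹⁹ = p²q⁵, (p³q⁵)²⁰ = q⁴, (p³q⁵)²¹ = p³q³, (p³q⁵)²² = pq², (p³q⁵)²³ = p⁴q, (p³q⁵)²⁴ = p², (p³q⁵)²⁵ = q⁵, (p³q⁵)²⁶ = p³q⁴, (p³q⁵)²⁷ = pq³, (p³q⁵)²⁸ = p⁴q², (p³q⁵)²⁹ = p²q, (p³q⁵)³⁰ = e.
So |⟨p³q⁵⟩| = ord(p³q⁵) = 30. With |G| = 30, by Lagrange [G : ⟨p³q⁵⟩] = 30/30 = 1.

Answer: 1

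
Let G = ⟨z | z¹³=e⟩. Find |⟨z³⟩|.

|⟨z³⟩| equals the order of z³. Compute successive powers until reaching e:
  (z³)¹ = z³, (z³)² = z⁶, (z³)³ = z⁹, (z³)⁴ = z¹², (z³)⁵ = z², (z³)⁶ = z⁵, (z³)⁷ = z⁸, (z³)⁸ = z¹¹, (z³)⁹ = z, (z³)¹⁰ = z⁴, (z³)¹¹ = z⁷, (z³)¹² = z¹⁰, (z³)¹³ = e.
The smallest positive k with (z³)ᵏ = e is 13, so |⟨z³⟩| = 13.

Answer: 13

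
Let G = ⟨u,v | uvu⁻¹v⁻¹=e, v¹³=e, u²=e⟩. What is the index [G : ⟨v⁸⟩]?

First find ord(v⁸) by computing successive powers:
  (v⁸)¹ = v⁸, (v⁸)² = v³, (v⁸)³ = v¹¹, (v⁸)⁴ = v⁶, (v⁸)⁵ = v, (v⁸)⁶ = v⁹, (v⁸)⁷ = v⁴, (v⁸)⁸ = v¹², (v⁸)⁹ = v⁷, (v⁸)¹⁰ = v², (v⁸)¹¹ = v¹⁰, (v⁸)¹² = v⁵, (v⁸)¹³ = e.
So |⟨v⁸⟩| = ord(v⁸) = 13. With |G| = 26, by Lagrange [G : ⟨v⁸⟩] = 26/13 = 2.

Answer: 2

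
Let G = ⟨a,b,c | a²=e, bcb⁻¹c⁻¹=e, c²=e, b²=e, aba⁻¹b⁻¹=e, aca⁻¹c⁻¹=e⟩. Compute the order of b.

Compute successive powers until reaching e:
  b¹ = b, b² = e.
The smallest positive k with bᵏ = e is 2.

Answer: 2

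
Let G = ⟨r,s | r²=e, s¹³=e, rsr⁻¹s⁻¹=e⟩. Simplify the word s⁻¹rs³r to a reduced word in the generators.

Multiply left to right, reducing at each step:
  (s¹²) · r = rs¹²
  (rs¹²) · s³ = rs²
  (rs²) · r = s²

Answer: s²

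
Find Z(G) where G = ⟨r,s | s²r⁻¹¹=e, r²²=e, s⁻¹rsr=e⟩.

An element z ∈ Z(G) iff z commutes with every generator.
For example r¹¹ is central: (r¹¹)·r = r¹² = r·(r¹¹); (r¹¹)·s = s⁻¹ = s·(r¹¹).
Whereas r ∉ Z(G) since r·s = rs ≠ r¹⁰s⁻¹ = s·r.
Checking each of the 44 elements this way gives Z(G) = {e, r¹¹}, of order 2.

Answer: {e, r¹¹}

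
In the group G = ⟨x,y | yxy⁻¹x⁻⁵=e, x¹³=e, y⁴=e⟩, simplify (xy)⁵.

Compute successive powers of (xy), reducing at each step:
  (xy)²: (xy) · x = x⁶y;   (x⁶y) · y = x⁶y²
  (xy)³: (x⁶y²) · x = x⁵y²;   (x⁵y²) · y = x⁵y³
  (xy)⁴: (x⁵y³) · x = y³;   (y³) · y = e
  (xy)⁵: e · x = x;   x · y = xy

Answer: xy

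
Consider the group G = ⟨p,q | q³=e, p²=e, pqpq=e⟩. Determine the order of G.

Enumerate words in the generators, reducing via the relations: the distinct elements are
  {e, p, q, pq, q², pq²}.
No further products give new elements, so |G| = 6.

Answer: 6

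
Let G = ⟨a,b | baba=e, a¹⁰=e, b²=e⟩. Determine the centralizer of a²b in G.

⟨a²b⟩ ⊆ C_G(a²b) since powers of a²b commute with a²b; so |C_G(a²b)| ≥ |⟨a²b⟩| = 2.
By orbit–stabilizer, |C_G(a²b)| = |G| / |conj. class of a²b| = 20 / 5 = 4.
The 4 elements commuting with a²b are {e, a⁵, a²b, a⁷b}.

Answer: {e, a⁵, a²b, a⁷b}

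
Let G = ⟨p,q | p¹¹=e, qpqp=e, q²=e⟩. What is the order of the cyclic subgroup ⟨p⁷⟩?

|⟨p⁷⟩| equals the order of p⁷. Compute successive powers until reaching e:
  (p⁷)¹ = p⁷, (p⁷)² = p³, (p⁷)³ = p¹⁰, (p⁷)⁴ = p⁶, (p⁷)⁵ = p², (p⁷)⁶ = p⁹, (p⁷)⁷ = p⁵, (p⁷)⁸ = p, (p⁷)⁹ = p⁸, (p⁷)¹⁰ = p⁴, (p⁷)¹¹ = e.
The smallest positive k with (p⁷)ᵏ = e is 11, so |⟨p⁷⟩| = 11.

Answer: 11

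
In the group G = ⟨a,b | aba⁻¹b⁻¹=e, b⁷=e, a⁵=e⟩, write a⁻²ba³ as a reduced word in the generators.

Multiply left to right, reducing at each step:
  (a³) · b = a³b
  (a³b) · a³ = ab

Answer: ab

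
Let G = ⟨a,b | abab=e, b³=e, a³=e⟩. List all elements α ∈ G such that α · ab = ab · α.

⟨ab⟩ ⊆ C_G(ab) since powers of ab commute with ab; so |C_G(ab)| ≥ |⟨ab⟩| = 2.
By orbit–stabilizer, |C_G(ab)| = |G| / |conj. class of ab| = 12 / 3 = 4.
The 4 elements commuting with ab are {e, ab, a²b², ab²a}.

Answer: {e, ab, a²b², ab²a}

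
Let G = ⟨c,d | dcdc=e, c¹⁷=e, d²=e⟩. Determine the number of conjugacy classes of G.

The conjugacy classes (representative and size) are:
  [e] (size 1), [c¹⁶] (size 2), [c²] (size 2), [c³] (size 2), [c¹³] (size 2), [c¹²] (size 2), [c⁶] (size 2), [c¹⁰] (size 2), [c⁹] (size 2), [c⁷d] (size 17).
Class equation: 1 + 2 + 2 + 2 + 2 + 2 + 2 + 2 + 2 + 17 = 34 = |G|. So G has 10 conjugacy classes.

Answer: 10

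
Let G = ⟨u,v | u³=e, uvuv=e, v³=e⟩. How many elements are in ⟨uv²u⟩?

|⟨uv²u⟩| equals the order of uv²u. Compute successive powers until reaching e:
  (uv²u)¹ = uv²u, (uv²u)² = e.
The smallest positive k with (uv²u)ᵏ = e is 2, so |⟨uv²u⟩| = 2.

Answer: 2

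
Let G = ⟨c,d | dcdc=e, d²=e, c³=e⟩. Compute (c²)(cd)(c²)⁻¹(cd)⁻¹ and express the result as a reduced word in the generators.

[(c²), (cd)] = (c²)·(cd)·(c²)⁻¹·(cd)⁻¹.
  (c²) · (cd) = d
  d · c = c²d
  (c²d) · (cd) = c

Answer: c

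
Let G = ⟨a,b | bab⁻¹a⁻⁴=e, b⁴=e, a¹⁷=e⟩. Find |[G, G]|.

G' = [G, G] is generated by all commutators. The generator-pair commutators are: [a, b] = a¹⁴.
The subgroup they normally generate is {e, a, a², a³, a⁴, a⁵, a⁶, a⁷, a⁸, a⁹, a¹⁰, a¹¹, a¹², a¹³, a¹⁴, a¹⁵, a¹⁶}, of order 17.
Check: |G/G'| = 68/17 = 4 is the order of the abelianisation.

Answer: 17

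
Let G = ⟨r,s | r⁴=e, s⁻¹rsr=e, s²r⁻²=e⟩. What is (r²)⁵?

Compute successive powers of (r²), reducing at each step:
  (r²)²: (r²) · r² = e
  (r²)³: e · r² = r²
  (r²)⁴: (r²) · r² = e
  (r²)⁵: e · r² = r²

Answer: r²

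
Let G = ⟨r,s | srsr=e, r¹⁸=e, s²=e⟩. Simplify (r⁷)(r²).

Compute (r⁷) · (r²) by multiplying left to right and reducing via the relations at each step:
  (r⁷) · r² = r⁹

Answer: r⁹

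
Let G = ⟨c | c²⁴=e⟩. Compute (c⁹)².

Compute successive powers of (c⁹), reducing at each step:
  (c⁹)²: (c⁹) · c⁹ = c¹⁸

Answer: c¹⁸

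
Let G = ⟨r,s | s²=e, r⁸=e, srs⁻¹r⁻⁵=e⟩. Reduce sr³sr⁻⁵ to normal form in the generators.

Multiply left to right, reducing at each step:
  s · r³ = r⁷s
  (r⁷s) · s = r⁷
  (r⁷) · r⁻⁵ = r²

Answer: r²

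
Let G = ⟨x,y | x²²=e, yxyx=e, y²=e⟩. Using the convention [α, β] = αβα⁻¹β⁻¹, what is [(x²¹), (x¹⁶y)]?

[(x²¹), (x¹⁶y)] = (x²¹)·(x¹⁶y)·(x²¹)⁻¹·(x¹⁶y)⁻¹.
  (x²¹) · (x¹⁶y) = x¹⁵y
  (x¹⁵y) · x = x¹⁴y
  (x¹⁴y) · (x¹⁶y) = x²⁰

Answer: x²⁰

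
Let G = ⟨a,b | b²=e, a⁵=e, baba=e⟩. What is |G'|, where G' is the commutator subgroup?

G' = [G, G] is generated by all commutators. The generator-pair commutators are: [a, b] = a².
The subgroup they normally generate is {e, a, a², a³, a⁴}, of order 5.
Check: |G/G'| = 10/5 = 2 is the order of the abelianisation.

Answer: 5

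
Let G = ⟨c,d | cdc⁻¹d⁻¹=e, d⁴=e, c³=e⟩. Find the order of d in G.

Compute successive powers until reaching e:
  d¹ = d, d² = d², d³ = d³, d⁴ = e.
The smallest positive k with dᵏ = e is 4.

Answer: 4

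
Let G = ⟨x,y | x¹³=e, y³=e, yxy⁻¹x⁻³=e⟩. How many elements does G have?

Enumerate words in the generators, reducing via the relations: the distinct elements are
  {e, x, y, xy, x², x³, x⁴, x⁵, x⁶, x⁷, x⁸, x⁹, y², xy², x²y, x³y, x¹², x¹¹, x¹⁰, x⁴y, x⁵y, x⁶y, x⁷y, x⁸y, x⁹y, x²y², x³y², x¹²y, x¹¹y, x¹⁰y, x⁴y², x⁵y², x⁶y², x⁷y², x⁸y², x⁹y², x¹²y², x¹¹y², x¹⁰y²}.
No further products give new elements, so |G| = 39.

Answer: 39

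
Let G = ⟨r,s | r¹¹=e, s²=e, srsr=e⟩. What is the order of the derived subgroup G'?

G' = [G, G] is generated by all commutators. The generator-pair commutators are: [r, s] = r².
The subgroup they normally generate is {e, r, r², r³, r⁴, r⁵, r⁶, r⁷, r⁸, r⁹, r¹⁰}, of order 11.
Check: |G/G'| = 22/11 = 2 is the order of the abelianisation.

Answer: 11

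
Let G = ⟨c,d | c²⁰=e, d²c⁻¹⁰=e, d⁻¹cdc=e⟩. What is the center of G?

An element z ∈ Z(G) iff z commutes with every generator.
For example c¹⁰ is central: (c¹⁰)·c = c¹¹ = c·(c¹⁰); (c¹⁰)·d = d⁻¹ = d·(c¹⁰).
Whereas c ∉ Z(G) since c·d = cd ≠ c⁹d⁻¹ = d·c.
Checking each of the 40 elements this way gives Z(G) = {e, c¹⁰}, of order 2.

Answer: {e, c¹⁰}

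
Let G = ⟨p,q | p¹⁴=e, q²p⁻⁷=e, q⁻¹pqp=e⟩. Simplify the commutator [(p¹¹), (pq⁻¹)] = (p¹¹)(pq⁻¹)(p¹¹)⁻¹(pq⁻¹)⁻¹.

[(p¹¹), (pq⁻¹)] = (p¹¹)·(pq⁻¹)·(p¹¹)⁻¹·(pq⁻¹)⁻¹.
  (p¹¹) · (pq⁻¹) = p⁵q
  (p⁵q) · (p³) = p²q
  (p²q) · (pq) = p⁸

Answer: p⁸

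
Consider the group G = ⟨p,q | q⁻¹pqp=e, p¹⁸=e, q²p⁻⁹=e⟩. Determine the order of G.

Enumerate words in the generators, reducing via the relations: the distinct elements are
  {e, p, q, pq, p², p³, p⁴, p⁵, p⁶, p⁷, p⁸, p⁹, p²q, p³q, p¹², p¹³, p¹¹, p¹⁰, p¹⁴, p¹⁵, p¹⁶, p¹⁷, p⁴q, p⁵q, p⁶q, p⁷q, p⁸q, q⁻¹, pq⁻¹, p²q⁻¹, p³q⁻¹, p⁴q⁻¹, p⁵q⁻¹, p⁶q⁻¹, p⁷q⁻¹, p⁸q⁻¹}.
No further products give new elements, so |G| = 36.

Answer: 36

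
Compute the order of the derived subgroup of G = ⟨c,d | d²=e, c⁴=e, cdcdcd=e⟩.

G' = [G, G] is generated by all commutators. The generator-pair commutators are: [c, d] = c²dc.
The subgroup they normally generate is {e, c², cd, dc³, c²dc, c³d, c²dc³, dc, cdc², dc²d, c²dc²d, c³dc²}, of order 12.
Check: |G/G'| = 24/12 = 2 is the order of the abelianisation.

Answer: 12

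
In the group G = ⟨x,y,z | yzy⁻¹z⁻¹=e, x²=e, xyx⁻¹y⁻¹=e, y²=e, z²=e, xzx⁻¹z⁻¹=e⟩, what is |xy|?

Compute successive powers until reaching e:
  (xy)¹ = xy, (xy)² = e.
The smallest positive k with (xy)ᵏ = e is 2.

Answer: 2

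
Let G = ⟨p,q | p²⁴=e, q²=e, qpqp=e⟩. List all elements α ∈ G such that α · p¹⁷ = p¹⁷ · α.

⟨p¹⁷⟩ ⊆ C_G(p¹⁷) since powers of p¹⁷ commute with p¹⁷; so |C_G(p¹⁷)| ≥ |⟨p¹⁷⟩| = 24.
By orbit–stabilizer, |C_G(p¹⁷)| = |G| / |conj. class of p¹⁷| = 48 / 2 = 24.
The 24 elements commuting with p¹⁷ are {e, p, p², p³, p⁴, p⁵, p⁶, p⁷, p⁸, p⁹, p¹⁰, p¹¹, p¹², p¹³, p¹⁴, p¹⁵, p¹⁶, p¹⁷, p¹⁸, p¹⁹, p²⁰, p²¹, p²², p²³}.

Answer: {e, p, p², p³, p⁴, p⁵, p⁶, p⁷, p⁸, p⁹, p¹⁰, p¹¹, p¹², p¹³, p¹⁴, p¹⁵, p¹⁶, p¹⁷, p¹⁸, p¹⁹, p²⁰, p²¹, p²², p²³}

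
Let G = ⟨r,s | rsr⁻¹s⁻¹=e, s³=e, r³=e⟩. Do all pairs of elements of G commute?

Each pair of generators commutes: r·s = rs = s·r. Since the generators pairwise commute, every element of G commutes with every other, so G is abelian.

Answer: Yes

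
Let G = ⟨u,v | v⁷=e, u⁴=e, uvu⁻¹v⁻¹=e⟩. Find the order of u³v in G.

Compute successive powers until reaching e:
  (u³v)¹ = u³v, (u³v)² = u²v², (u³v)³ = uv³, (u³v)⁴ = v⁴, (u³v)⁵ = u³v⁵, (u³v)⁶ = u²v⁶, (u³v)⁷ = u, (u³v)⁸ = v, (u³v)⁹ = u³v², (u³v)¹⁰ = u²v³, (u³v)¹¹ = uv⁴, (u³v)¹² = v⁵, (u³v)¹³ = u³v⁶, (u³v)¹⁴ = u², (u³v)¹⁵ = uv, (u³v)¹⁶ = v², (u³v)¹⁷ = u³v³, (u³v)¹⁸ = u²v⁴, (u³v)¹⁹ = uv⁵, (u³v)²⁰ = v⁶, (u³v)²¹ = u³, (u³v)²² = u²v, (u³v)²³ = uv², (u³v)²⁴ = v³, (u³v)²⁵ = u³v⁴, (u³v)²⁶ = u²v⁵, (u³v)²⁷ = uv⁶, (u³v)²⁸ = e.
The smallest positive k with (u³v)ᵏ = e is 28.

Answer: 28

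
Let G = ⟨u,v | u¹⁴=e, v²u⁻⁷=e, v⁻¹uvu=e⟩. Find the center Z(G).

An element z ∈ Z(G) iff z commutes with every generator.
For example u⁷ is central: (u⁷)·u = u⁸ = u·(u⁷); (u⁷)·v = v⁻¹ = v·(u⁷).
Whereas u ∉ Z(G) since u·v = uv ≠ u⁶v⁻¹ = v·u.
Checking each of the 28 elements this way gives Z(G) = {e, u⁷}, of order 2.

Answer: {e, u⁷}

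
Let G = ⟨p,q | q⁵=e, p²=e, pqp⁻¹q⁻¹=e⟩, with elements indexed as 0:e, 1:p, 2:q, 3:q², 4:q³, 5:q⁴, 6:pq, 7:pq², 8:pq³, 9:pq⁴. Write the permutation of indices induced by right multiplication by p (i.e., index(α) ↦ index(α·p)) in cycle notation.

(0 1)(2 6)(3 7)(4 8)(5 9)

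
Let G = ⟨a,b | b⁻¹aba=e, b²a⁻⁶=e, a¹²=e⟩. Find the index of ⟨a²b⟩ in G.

First find ord(a²b) by computing successive powers:
  (a²b)¹ = a²b, (a²b)² = a⁶, (a²b)³ = a²b⁻¹, (a²b)⁴ = e.
So |⟨a²b⟩| = ord(a²b) = 4. With |G| = 24, by Lagrange [G : ⟨a²b⟩] = 24/4 = 6.

Answer: 6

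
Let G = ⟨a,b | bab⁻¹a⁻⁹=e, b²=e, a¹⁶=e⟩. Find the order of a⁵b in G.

Compute successive powers until reaching e:
  (a⁵b)¹ = a⁵b, (a⁵b)² = a², (a⁵b)³ = a⁷b, (a⁵b)⁴ = a⁴, (a⁵b)⁵ = a⁹b, (a⁵b)⁶ = a⁶, (a⁵b)⁷ = a¹¹b, (a⁵b)⁸ = a⁸, (a⁵b)⁹ = a¹³b, (a⁵b)¹⁰ = a¹⁰, (a⁵b)¹¹ = a¹⁵b, (a⁵b)¹² = a¹², (a⁵b)¹³ = ab, (a⁵b)¹⁴ = a¹⁴, (a⁵b)¹⁵ = a³b, (a⁵b)¹⁶ = e.
The smallest positive k with (a⁵b)ᵏ = e is 16.

Answer: 16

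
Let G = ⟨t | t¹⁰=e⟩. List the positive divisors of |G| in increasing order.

|G| = 10 = 2 · 5. By Lagrange's theorem the order of any subgroup divides 10; the divisors of 10 are 1, 2, 5, 10.

Answer: 1, 2, 5, 10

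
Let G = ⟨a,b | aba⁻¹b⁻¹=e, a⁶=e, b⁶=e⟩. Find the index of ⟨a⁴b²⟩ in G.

First find ord(a⁴b²) by computing successive powers:
  (a⁴b²)¹ = a⁴b², (a⁴b²)² = a²b⁴, (a⁴b²)³ = e.
So |⟨a⁴b²⟩| = ord(a⁴b²) = 3. With |G| = 36, by Lagrange [G : ⟨a⁴b²⟩] = 36/3 = 12.

Answer: 12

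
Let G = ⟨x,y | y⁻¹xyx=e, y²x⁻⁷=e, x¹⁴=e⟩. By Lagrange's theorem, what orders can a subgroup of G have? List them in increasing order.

|G| = 28 = 2² · 7. By Lagrange's theorem the order of any subgroup divides 28; the divisors of 28 are 1, 2, 4, 7, 14, 28.

Answer: 1, 2, 4, 7, 14, 28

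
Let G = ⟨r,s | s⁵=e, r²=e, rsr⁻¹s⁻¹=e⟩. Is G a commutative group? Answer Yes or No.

Each pair of generators commutes: r·s = rs = s·r. Since the generators pairwise commute, every element of G commutes with every other, so G is abelian.

Answer: Yes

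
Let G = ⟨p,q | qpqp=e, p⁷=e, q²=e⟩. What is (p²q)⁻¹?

The order of (p²q) is 2 (smallest k with (p²q)ᵏ = e), so (p²q)⁻¹ = (p²q)¹ = p²q.
Check: (p²q) · (p²q) → (p²q) · p² = q;   q · q = e, giving e as required.

Answer: p²q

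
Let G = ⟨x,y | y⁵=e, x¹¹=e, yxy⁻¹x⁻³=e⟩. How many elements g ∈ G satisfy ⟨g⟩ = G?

⟨g⟩ = G would require ord(g) = |G| = 55, but the maximum element order in G is 11 < 55. So G is not cyclic and no single element generates it: the count is 0.

Answer: 0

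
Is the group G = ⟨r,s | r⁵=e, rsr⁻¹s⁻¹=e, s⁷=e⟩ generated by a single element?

|G| = 35. The element rs has order 35 (its powers give 35 distinct elements), so ⟨rs⟩ = G and G is cyclic.

Answer: Yes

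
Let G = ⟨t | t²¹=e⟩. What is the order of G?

G is generated by a single element, so G is cyclic. The relator gives t²¹ = e and no smaller power is forced to be e, so the 21 powers {e, t, t², t³, t⁴, t⁵, t⁶, t⁷, t⁸, t⁹, t²⁰, t¹², t¹³, t¹¹, t¹⁰, t¹⁴, t¹⁵, t¹⁶, t¹⁷, t¹⁸, t¹⁹} are distinct. Hence |G| = 21.

Answer: 21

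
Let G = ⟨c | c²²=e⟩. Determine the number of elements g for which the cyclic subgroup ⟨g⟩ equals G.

G is cyclic of order 22. An element generates G iff its order is 22, and a cyclic group of order 22 has exactly φ(22) = 10 such elements.

Answer: 10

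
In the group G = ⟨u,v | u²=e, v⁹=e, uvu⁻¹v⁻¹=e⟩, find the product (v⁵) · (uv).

Compute (v⁵) · (uv) by multiplying left to right and reducing via the relations at each step:
  (v⁵) · u = uv⁵
  (uv⁵) · v = uv⁶

Answer: uv⁶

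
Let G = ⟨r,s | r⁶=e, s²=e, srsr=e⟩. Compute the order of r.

Compute successive powers until reaching e:
  r¹ = r, r² = r², r³ = r³, r⁴ = r⁴, r⁵ = r⁵, r⁶ = e.
The smallest positive k with rᵏ = e is 6.

Answer: 6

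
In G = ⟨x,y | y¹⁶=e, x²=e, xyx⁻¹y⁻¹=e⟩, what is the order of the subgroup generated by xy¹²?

|⟨xy¹²⟩| equals the order of xy¹². Compute successive powers until reaching e:
  (xy¹²)¹ = xy¹², (xy¹²)² = y⁸, (xy¹²)³ = xy⁴, (xy¹²)⁴ = e.
The smallest positive k with (xy¹²)ᵏ = e is 4, so |⟨xy¹²⟩| = 4.

Answer: 4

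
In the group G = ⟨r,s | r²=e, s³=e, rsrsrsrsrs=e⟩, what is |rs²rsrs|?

Compute successive powers until reaching e:
  (rs²rsrs)¹ = rs²rsrs, (rs²rsrs)² = s²rs²rsr, (rs²rsrs)³ = e.
The smallest positive k with (rs²rsrs)ᵏ = e is 3.

Answer: 3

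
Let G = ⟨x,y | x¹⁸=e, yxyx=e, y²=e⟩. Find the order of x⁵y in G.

Compute successive powers until reaching e:
  (x⁵y)¹ = x⁵y, (x⁵y)² = e.
The smallest positive k with (x⁵y)ᵏ = e is 2.

Answer: 2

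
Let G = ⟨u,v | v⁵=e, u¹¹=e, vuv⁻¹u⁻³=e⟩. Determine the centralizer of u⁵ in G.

⟨u⁵⟩ ⊆ C_G(u⁵) since powers of u⁵ commute with u⁵; so |C_G(u⁵)| ≥ |⟨u⁵⟩| = 11.
By orbit–stabilizer, |C_G(u⁵)| = |G| / |conj. class of u⁵| = 55 / 5 = 11.
The 11 elements commuting with u⁵ are {e, u, u², u³, u⁴, u⁵, u⁶, u⁷, u⁸, u⁹, u¹⁰}.

Answer: {e, u, u², u³, u⁴, u⁵, u⁶, u⁷, u⁸, u⁹, u¹⁰}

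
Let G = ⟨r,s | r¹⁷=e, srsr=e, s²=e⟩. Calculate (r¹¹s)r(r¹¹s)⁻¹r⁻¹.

[(r¹¹s), r] = (r¹¹s)·r·(r¹¹s)⁻¹·r⁻¹.
  (r¹¹s) · r = r¹⁰s
  (r¹⁰s) · (r¹¹s) = r¹⁶
  (r¹⁶) · (r¹⁶) = r¹⁵

Answer: r¹⁵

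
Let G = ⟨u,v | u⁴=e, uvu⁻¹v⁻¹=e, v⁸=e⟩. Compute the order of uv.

Compute successive powers until reaching e:
  (uv)¹ = uv, (uv)² = u²v², (uv)³ = u³v³, (uv)⁴ = v⁴, (uv)⁵ = uv⁵, (uv)⁶ = u²v⁶, (uv)⁷ = u³v⁷, (uv)⁸ = e.
The smallest positive k with (uv)ᵏ = e is 8.

Answer: 8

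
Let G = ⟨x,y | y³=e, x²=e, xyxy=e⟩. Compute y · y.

Compute y · y by multiplying left to right and reducing via the relations at each step:
  y · y = y²

Answer: y²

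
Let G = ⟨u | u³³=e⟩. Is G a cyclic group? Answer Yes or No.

|G| = 33. The element u has order 33 (its powers give 33 distinct elements), so ⟨u⟩ = G and G is cyclic.

Answer: Yes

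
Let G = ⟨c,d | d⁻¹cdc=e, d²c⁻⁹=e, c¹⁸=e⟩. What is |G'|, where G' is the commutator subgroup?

G' = [G, G] is generated by all commutators. The generator-pair commutators are: [c, d] = c².
The subgroup they normally generate is {e, c², c⁴, c⁶, c⁸, c¹⁰, c¹², c¹⁴, c¹⁶}, of order 9.
Check: |G/G'| = 36/9 = 4 is the order of the abelianisation.

Answer: 9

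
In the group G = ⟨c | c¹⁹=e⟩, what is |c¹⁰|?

Compute successive powers until reaching e:
  (c¹⁰)¹ = c¹⁰, (c¹⁰)² = c, (c¹⁰)³ = c¹¹, (c¹⁰)⁴ = c², (c¹⁰)⁵ = c¹², (c¹⁰)⁶ = c³, (c¹⁰)⁷ = c¹³, (c¹⁰)⁸ = c⁴, (c¹⁰)⁹ = c¹⁴, (c¹⁰)¹⁰ = c⁵, (c¹⁰)¹¹ = c¹⁵, (c¹⁰)¹² = c⁶, (c¹⁰)¹³ = c¹⁶, (c¹⁰)¹⁴ = c⁷, (c¹⁰)¹⁵ = c¹⁷, (c¹⁰)¹⁶ = c⁸, (c¹⁰)¹⁷ = c¹⁸, (c¹⁰)¹⁸ = c⁹, (c¹⁰)¹⁹ = e.
The smallest positive k with (c¹⁰)ᵏ = e is 19.

Answer: 19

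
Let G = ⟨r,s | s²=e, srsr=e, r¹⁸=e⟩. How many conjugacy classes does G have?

The conjugacy classes (representative and size) are:
  [e] (size 1), [r] (size 2), [r²] (size 2), [r³] (size 2), [r¹⁴] (size 2), [r⁵] (size 2), [r¹²] (size 2), [r⁷] (size 2), [r¹⁰] (size 2), [r⁹] (size 1), [r¹⁰s] (size 9), [rs] (size 9).
Class equation: 1 + 2 + 2 + 2 + 2 + 2 + 2 + 2 + 2 + 1 + 9 + 9 = 36 = |G|. So G has 12 conjugacy classes.

Answer: 12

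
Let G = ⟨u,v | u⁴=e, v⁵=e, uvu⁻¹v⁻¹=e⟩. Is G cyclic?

|G| = 20. The element uv has order 20 (its powers give 20 distinct elements), so ⟨uv⟩ = G and G is cyclic.

Answer: Yes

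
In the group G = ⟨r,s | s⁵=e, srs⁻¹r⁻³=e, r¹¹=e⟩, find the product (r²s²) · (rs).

Compute (r²s²) · (rs) by multiplying left to right and reducing via the relations at each step:
  (r²s²) · r = s²
  (s²) · s = s³

Answer: s³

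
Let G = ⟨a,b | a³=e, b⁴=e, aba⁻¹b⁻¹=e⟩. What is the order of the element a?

Compute successive powers until reaching e:
  a¹ = a, a² = a², a³ = e.
The smallest positive k with aᵏ = e is 3.

Answer: 3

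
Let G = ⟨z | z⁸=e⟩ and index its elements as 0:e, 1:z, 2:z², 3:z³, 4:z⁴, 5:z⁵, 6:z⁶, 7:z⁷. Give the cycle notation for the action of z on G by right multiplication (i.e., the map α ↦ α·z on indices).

(0 1 2 3 4 5 6 7)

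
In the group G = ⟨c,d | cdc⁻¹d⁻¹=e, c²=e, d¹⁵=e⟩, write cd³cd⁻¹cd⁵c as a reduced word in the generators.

Multiply left to right, reducing at each step:
  c · d³ = cd³
  (cd³) · c = d³
  (d³) · d⁻¹ = d²
  (d²) · c = cd²
  (cd²) · d⁵ = cd⁷
  (cd⁷) · c = d⁷

Answer: d⁷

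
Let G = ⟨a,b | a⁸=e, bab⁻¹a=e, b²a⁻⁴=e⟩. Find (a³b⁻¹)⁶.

Compute successive powers of (a³b⁻¹), reducing at each step:
  (a³b⁻¹)²: (a³b⁻¹) · a³ = b⁻¹;   (b⁻¹) · b⁻¹ = a⁴
  (a³b⁻¹)³: (a⁴) · a³ = a⁷;   (a⁷) · b⁻¹ = a³b
  (a³b⁻¹)⁴: (a³b) · a³ = b;   b · b⁻¹ = e
  (a³b⁻¹)⁵: e · a³ = a³;   (a³) · b⁻¹ = a³b⁻¹
  (a³b⁻¹)⁶: (a³b⁻¹) · a³ = b⁻¹;   (b⁻¹) · b⁻¹ = a⁴

Answer: a⁴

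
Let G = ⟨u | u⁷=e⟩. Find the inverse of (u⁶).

The order of (u⁶) is 7 (smallest k with (u⁶)ᵏ = e), so (u⁶)⁻¹ = (u⁶)⁶ = u.
Check: (u⁶) · u → (u⁶) · u = e, giving e as required.

Answer: u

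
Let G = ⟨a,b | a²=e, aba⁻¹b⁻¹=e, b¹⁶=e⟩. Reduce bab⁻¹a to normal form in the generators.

Multiply left to right, reducing at each step:
  b · a = ab
  (ab) · b⁻¹ = a
  a · a = e

Answer: e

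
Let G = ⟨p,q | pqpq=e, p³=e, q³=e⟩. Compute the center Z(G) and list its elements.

An element z ∈ Z(G) iff z commutes with every generator.
For example e is central: e·p = p = p·e; e·q = q = q·e.
Whereas p ∉ Z(G) since p·q = pq ≠ p²q² = q·p.
Checking each of the 12 elements this way gives Z(G) = {e}, of order 1.

Answer: {e}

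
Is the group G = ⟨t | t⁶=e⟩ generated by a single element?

|G| = 6. The element t has order 6 (its powers give 6 distinct elements), so ⟨t⟩ = G and G is cyclic.

Answer: Yes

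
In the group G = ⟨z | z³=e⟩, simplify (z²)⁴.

Compute successive powers of (z²), reducing at each step:
  (z²)²: (z²) · z² = z
  (z²)³: z · z² = e
  (z²)⁴: e · z² = z²

Answer: z²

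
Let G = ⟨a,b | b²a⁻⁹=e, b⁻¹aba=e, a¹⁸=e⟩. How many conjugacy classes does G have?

The conjugacy classes (representative and size) are:
  [e] (size 1), [a¹⁷] (size 2), [a¹⁶] (size 2), [a³] (size 2), [a¹⁴] (size 2), [a¹³] (size 2), [a¹²] (size 2), [a¹¹] (size 2), [a¹⁰] (size 2), [a⁹] (size 1), [a⁸b] (size 9), [ab] (size 9).
Class equation: 1 + 2 + 2 + 2 + 2 + 2 + 2 + 2 + 2 + 1 + 9 + 9 = 36 = |G|. So G has 12 conjugacy classes.

Answer: 12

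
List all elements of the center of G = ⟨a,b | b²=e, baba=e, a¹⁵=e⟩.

An element z ∈ Z(G) iff z commutes with every generator.
For example e is central: e·a = a = a·e; e·b = b = b·e.
Whereas a ∉ Z(G) since a·b = ab ≠ a¹⁴b = b·a.
Checking each of the 30 elements this way gives Z(G) = {e}, of order 1.

Answer: {e}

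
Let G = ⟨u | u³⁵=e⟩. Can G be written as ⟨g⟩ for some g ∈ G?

|G| = 35. The element u has order 35 (its powers give 35 distinct elements), so ⟨u⟩ = G and G is cyclic.

Answer: Yes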